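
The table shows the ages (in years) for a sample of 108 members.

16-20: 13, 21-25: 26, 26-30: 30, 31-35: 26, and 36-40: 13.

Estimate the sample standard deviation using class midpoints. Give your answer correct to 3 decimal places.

Midpoints: 18, 23, 28, 33, 38
n = 108, Σfm = 3024, mean = 28.0000
Σfm² = 88572
Σf(m − x̄)² = Σfm² − (Σfm)²/n = 88572 − 3024²/108 = 3900.0000
Sample variance = 3900.0000 / 107 = 36.4486
Standard deviation = √36.4486 = 6.0373

6.037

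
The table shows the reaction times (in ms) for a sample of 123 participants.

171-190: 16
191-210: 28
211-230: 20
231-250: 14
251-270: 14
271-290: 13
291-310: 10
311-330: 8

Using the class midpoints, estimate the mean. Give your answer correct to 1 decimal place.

236.9

Midpoints: 180.5, 200.5, 220.5, 240.5, 260.5, 280.5, 300.5, 320.5
Σfm = 16×180.5 + 28×200.5 + 20×220.5 + 14×240.5 + 14×260.5 + 13×280.5 + 10×300.5 + 8×320.5 = 29141.5
n = Σf = 123
Mean = 29141.5 / 123 = 236.9228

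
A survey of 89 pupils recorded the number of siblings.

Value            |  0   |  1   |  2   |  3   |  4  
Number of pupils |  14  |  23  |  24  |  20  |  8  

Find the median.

2

Cumulative frequencies: 14, 37, 61, 81, 89
n = 89, so the median is the value in position (n+1)/2 = 45.
Position 45 falls at value 2.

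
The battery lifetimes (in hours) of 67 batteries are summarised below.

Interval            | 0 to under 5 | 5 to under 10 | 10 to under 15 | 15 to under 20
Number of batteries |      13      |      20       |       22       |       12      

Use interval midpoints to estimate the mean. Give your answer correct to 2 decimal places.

Midpoints: 2.5, 7.5, 12.5, 17.5
Σfm = 13×2.5 + 20×7.5 + 22×12.5 + 12×17.5 = 667.5
n = Σf = 67
Mean = 667.5 / 67 = 9.9627

9.96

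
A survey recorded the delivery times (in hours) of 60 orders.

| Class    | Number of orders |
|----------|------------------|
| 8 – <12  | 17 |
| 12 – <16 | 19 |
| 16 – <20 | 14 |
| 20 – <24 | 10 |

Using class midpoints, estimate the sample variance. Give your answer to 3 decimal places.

Midpoints: 10, 14, 18, 22
n = 60, Σfm = 908, mean = 15.1333
Σfm² = 14800
Σf(m − x̄)² = Σfm² − (Σfm)²/n = 14800 − 908²/60 = 1058.9333
Sample variance = 1058.9333 / 59 = 17.9480

17.948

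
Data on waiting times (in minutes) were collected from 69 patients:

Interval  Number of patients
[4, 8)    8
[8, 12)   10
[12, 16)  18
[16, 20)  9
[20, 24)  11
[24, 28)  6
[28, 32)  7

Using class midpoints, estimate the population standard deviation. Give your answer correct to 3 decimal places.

7.196

Midpoints: 6, 10, 14, 18, 22, 26, 30
n = 69, Σfm = 1170, mean = 16.9565
Σfm² = 23412
Σf(m − x̄)² = Σfm² − (Σfm)²/n = 23412 − 1170²/69 = 3572.8696
Population variance = 3572.8696 / 69 = 51.7807
Standard deviation = √51.7807 = 7.1959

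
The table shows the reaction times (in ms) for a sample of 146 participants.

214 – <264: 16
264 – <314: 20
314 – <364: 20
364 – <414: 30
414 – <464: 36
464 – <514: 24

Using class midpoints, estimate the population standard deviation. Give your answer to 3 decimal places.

79.817

Midpoints: 239, 289, 339, 389, 439, 489
n = 146, Σfm = 55594, mean = 380.7808
Σfm² = 22099266
Σf(m − x̄)² = Σfm² − (Σfm)²/n = 22099266 − 55594²/146 = 930136.9863
Population variance = 930136.9863 / 146 = 6370.8013
Standard deviation = √6370.8013 = 79.8173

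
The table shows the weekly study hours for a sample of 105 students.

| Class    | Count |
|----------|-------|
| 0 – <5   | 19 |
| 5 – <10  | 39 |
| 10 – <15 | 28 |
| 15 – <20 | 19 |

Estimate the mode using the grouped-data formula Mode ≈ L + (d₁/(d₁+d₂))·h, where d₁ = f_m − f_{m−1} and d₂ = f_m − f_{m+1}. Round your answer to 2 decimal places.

Modal class: 5 – <10 (highest frequency 39).
d₁ = 39 − 19 = 20, d₂ = 39 − 28 = 11
Mode ≈ 5 + (20/(20+11)) × 5 = 5 + 3.2258 = 8.2258

8.23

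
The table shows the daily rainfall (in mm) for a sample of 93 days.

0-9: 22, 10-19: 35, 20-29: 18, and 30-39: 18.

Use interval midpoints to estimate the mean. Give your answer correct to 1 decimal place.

17.9

Midpoints: 4.5, 14.5, 24.5, 34.5
Σfm = 22×4.5 + 35×14.5 + 18×24.5 + 18×34.5 = 1668.5
n = Σf = 93
Mean = 1668.5 / 93 = 17.9409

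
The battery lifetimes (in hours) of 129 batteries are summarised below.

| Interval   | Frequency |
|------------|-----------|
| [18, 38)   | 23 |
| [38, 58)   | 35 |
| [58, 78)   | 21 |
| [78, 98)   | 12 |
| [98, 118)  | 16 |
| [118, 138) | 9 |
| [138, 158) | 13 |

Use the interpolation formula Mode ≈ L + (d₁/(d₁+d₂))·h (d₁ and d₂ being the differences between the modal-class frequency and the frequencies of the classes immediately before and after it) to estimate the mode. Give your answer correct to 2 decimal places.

Modal class: [38, 58) (highest frequency 35).
d₁ = 35 − 23 = 12, d₂ = 35 − 21 = 14
Mode ≈ 38 + (12/(12+14)) × 20 = 38 + 9.2308 = 47.2308

47.23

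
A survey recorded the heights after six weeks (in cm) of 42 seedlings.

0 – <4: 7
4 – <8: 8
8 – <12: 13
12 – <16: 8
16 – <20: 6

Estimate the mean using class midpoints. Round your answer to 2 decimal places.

9.81

Midpoints: 2, 6, 10, 14, 18
Σfm = 7×2 + 8×6 + 13×10 + 8×14 + 6×18 = 412
n = Σf = 42
Mean = 412 / 42 = 9.8095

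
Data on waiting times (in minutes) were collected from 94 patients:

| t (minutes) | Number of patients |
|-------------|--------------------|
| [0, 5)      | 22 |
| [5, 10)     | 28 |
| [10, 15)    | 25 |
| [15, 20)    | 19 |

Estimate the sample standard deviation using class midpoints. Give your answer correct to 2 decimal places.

Midpoints: 2.5, 7.5, 12.5, 17.5
n = 94, Σfm = 910, mean = 9.6809
Σfm² = 11437.5
Σf(m − x̄)² = Σfm² − (Σfm)²/n = 11437.5 − 910²/94 = 2627.9255
Sample variance = 2627.9255 / 93 = 28.2573
Standard deviation = √28.2573 = 5.3158

5.32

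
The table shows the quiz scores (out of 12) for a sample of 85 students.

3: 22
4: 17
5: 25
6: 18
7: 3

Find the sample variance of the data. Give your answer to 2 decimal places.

Values: 3, 4, 5, 6, 7
n = 85, Σfx = 388, mean = 4.5647
Σfx² = 1890
Σf(x − x̄)² = Σfx² − (Σfx)²/n = 1890 − 388²/85 = 118.8941
Sample variance = 118.8941 / 84 = 1.4154

1.42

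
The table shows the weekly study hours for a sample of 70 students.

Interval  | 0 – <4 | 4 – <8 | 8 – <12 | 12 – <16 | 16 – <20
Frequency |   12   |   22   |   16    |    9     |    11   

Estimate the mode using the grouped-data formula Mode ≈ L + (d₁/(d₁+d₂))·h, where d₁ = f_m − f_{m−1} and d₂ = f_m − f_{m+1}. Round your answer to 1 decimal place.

Modal class: 4 – <8 (highest frequency 22).
d₁ = 22 − 12 = 10, d₂ = 22 − 16 = 6
Mode ≈ 4 + (10/(10+6)) × 4 = 4 + 2.5000 = 6.5000

6.5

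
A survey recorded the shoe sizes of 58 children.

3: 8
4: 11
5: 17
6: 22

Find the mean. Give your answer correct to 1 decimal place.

Values: 3, 4, 5, 6
Σfx = 8×3 + 11×4 + 17×5 + 22×6 = 285
n = Σf = 58
Mean = 285 / 58 = 4.9138

4.9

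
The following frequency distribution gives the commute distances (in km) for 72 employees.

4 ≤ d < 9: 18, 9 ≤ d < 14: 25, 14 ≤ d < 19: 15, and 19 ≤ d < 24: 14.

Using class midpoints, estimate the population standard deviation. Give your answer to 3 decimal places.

Midpoints: 6.5, 11.5, 16.5, 21.5
n = 72, Σfm = 953, mean = 13.2361
Σfm² = 14622
Σf(m − x̄)² = Σfm² − (Σfm)²/n = 14622 − 953²/72 = 2007.9861
Population variance = 2007.9861 / 72 = 27.8887
Standard deviation = √27.8887 = 5.2810

5.281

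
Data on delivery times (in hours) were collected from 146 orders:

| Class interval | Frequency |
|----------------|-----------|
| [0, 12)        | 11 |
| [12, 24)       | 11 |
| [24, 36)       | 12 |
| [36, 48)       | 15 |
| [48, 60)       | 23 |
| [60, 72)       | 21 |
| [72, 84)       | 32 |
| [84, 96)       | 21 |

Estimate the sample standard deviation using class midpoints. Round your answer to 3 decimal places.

Midpoints: 6, 18, 30, 42, 54, 66, 78, 90
n = 146, Σfm = 8268, mean = 56.6301
Σfm² = 564552
Σf(m − x̄)² = Σfm² − (Σfm)²/n = 564552 − 8268²/146 = 96334.0274
Sample variance = 96334.0274 / 145 = 664.3726
Standard deviation = √664.3726 = 25.7754

25.775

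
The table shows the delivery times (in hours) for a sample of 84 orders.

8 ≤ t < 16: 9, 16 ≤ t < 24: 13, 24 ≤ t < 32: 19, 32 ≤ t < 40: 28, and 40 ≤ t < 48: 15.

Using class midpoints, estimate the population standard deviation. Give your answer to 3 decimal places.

9.888

Midpoints: 12, 20, 28, 36, 44
n = 84, Σfm = 2568, mean = 30.5714
Σfm² = 86720
Σf(m − x̄)² = Σfm² − (Σfm)²/n = 86720 − 2568²/84 = 8212.5714
Population variance = 8212.5714 / 84 = 97.7687
Standard deviation = √97.7687 = 9.8878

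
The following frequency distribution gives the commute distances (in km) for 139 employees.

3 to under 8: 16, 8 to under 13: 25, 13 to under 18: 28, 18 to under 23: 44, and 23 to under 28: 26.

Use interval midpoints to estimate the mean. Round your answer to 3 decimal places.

16.903

Midpoints: 5.5, 10.5, 15.5, 20.5, 25.5
Σfm = 16×5.5 + 25×10.5 + 28×15.5 + 44×20.5 + 26×25.5 = 2349.5
n = Σf = 139
Mean = 2349.5 / 139 = 16.9029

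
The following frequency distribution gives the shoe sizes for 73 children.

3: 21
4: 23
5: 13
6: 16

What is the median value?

4

Cumulative frequencies: 21, 44, 57, 73
n = 73, so the median is the value in position (n+1)/2 = 37.
Position 37 falls at value 4.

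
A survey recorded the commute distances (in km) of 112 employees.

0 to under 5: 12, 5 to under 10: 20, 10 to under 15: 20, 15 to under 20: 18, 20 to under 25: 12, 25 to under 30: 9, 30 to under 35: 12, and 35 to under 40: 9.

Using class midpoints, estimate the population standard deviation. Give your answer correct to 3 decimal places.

10.645

Midpoints: 2.5, 7.5, 12.5, 17.5, 22.5, 27.5, 32.5, 37.5
n = 112, Σfm = 1990, mean = 17.7679
Σfm² = 48050
Σf(m − x̄)² = Σfm² − (Σfm)²/n = 48050 − 1990²/112 = 12691.9643
Population variance = 12691.9643 / 112 = 113.3211
Standard deviation = √113.3211 = 10.6452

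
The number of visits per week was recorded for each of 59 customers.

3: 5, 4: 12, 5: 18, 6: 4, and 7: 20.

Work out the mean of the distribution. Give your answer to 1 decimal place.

5.4

Values: 3, 4, 5, 6, 7
Σfx = 5×3 + 12×4 + 18×5 + 4×6 + 20×7 = 317
n = Σf = 59
Mean = 317 / 59 = 5.3729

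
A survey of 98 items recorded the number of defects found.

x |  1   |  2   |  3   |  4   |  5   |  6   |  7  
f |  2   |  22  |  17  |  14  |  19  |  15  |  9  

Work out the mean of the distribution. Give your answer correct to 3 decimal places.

Values: 1, 2, 3, 4, 5, 6, 7
Σfx = 2×1 + 22×2 + 17×3 + 14×4 + 19×5 + 15×6 + 9×7 = 401
n = Σf = 98
Mean = 401 / 98 = 4.0918

4.092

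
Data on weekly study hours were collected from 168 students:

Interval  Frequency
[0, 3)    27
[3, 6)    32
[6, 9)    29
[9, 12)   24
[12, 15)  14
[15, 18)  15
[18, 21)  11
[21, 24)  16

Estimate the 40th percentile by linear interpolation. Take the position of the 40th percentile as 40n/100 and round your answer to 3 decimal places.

6.848

Cumulative frequencies: 27, 59, 88, 112, 126, 141, 152, 168
n = 168; position = 40n/100 = 67.2.
This falls in the class [6, 9): L = 6, F = 59, f = 29, h = 3.
40th percentile ≈ 6 + ((67.2 − 59) / 29) × 3 = 6.8483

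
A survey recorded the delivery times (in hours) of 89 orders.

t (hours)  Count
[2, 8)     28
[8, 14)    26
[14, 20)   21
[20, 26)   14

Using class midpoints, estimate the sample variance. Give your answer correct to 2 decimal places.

Midpoints: 5, 11, 17, 23
n = 89, Σfm = 1105, mean = 12.4157
Σfm² = 17321
Σf(m − x̄)² = Σfm² − (Σfm)²/n = 17321 − 1105²/89 = 3601.6180
Sample variance = 3601.6180 / 88 = 40.9275

40.93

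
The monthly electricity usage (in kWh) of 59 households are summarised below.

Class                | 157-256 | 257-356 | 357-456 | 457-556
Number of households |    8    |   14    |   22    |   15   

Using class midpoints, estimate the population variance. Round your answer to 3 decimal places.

9692.617

Midpoints: 206.5, 306.5, 406.5, 506.5
n = 59, Σfm = 22483.5, mean = 381.0763
Σfm² = 9139792.75
Σf(m − x̄)² = Σfm² − (Σfm)²/n = 9139792.75 − 22483.5²/59 = 571864.4068
Population variance = 571864.4068 / 59 = 9692.6171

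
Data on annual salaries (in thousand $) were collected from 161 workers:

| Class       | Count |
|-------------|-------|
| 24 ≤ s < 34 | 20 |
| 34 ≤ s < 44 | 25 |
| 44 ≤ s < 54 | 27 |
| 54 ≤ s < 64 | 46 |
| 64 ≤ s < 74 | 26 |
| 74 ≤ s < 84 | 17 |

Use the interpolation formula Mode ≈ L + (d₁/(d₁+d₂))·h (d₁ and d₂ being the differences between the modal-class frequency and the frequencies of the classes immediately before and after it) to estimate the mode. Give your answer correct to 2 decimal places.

58.87

Modal class: 54 ≤ s < 64 (highest frequency 46).
d₁ = 46 − 27 = 19, d₂ = 46 − 26 = 20
Mode ≈ 54 + (19/(19+20)) × 10 = 54 + 4.8718 = 58.8718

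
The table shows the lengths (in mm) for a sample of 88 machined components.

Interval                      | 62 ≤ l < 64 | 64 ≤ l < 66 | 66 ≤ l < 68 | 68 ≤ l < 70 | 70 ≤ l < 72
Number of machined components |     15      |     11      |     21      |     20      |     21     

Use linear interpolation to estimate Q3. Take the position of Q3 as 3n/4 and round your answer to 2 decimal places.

69.90

Cumulative frequencies: 15, 26, 47, 67, 88
n = 88; position = 3n/4 = 66.
This falls in the class 68 ≤ l < 70: L = 68, F = 47, f = 20, h = 2.
Upper quartile ≈ 68 + ((66 − 47) / 20) × 2 = 69.9000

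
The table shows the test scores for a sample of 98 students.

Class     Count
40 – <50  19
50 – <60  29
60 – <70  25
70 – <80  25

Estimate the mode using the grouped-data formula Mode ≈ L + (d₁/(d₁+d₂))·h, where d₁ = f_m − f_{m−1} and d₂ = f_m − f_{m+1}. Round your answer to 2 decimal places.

57.14

Modal class: 50 – <60 (highest frequency 29).
d₁ = 29 − 19 = 10, d₂ = 29 − 25 = 4
Mode ≈ 50 + (10/(10+4)) × 10 = 50 + 7.1429 = 57.1429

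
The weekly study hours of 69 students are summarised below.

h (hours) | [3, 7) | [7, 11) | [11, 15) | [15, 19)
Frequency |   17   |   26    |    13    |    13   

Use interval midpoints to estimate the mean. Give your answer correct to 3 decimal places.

10.275

Midpoints: 5, 9, 13, 17
Σfm = 17×5 + 26×9 + 13×13 + 13×17 = 709
n = Σf = 69
Mean = 709 / 69 = 10.2754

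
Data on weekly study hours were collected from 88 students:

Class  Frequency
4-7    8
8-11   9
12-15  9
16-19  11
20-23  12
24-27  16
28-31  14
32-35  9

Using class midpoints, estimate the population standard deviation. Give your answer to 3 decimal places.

8.589

Midpoints: 5.5, 9.5, 13.5, 17.5, 21.5, 25.5, 29.5, 33.5
n = 88, Σfm = 1824, mean = 20.7273
Σfm² = 44298
Σf(m − x̄)² = Σfm² − (Σfm)²/n = 44298 − 1824²/88 = 6491.4545
Population variance = 6491.4545 / 88 = 73.7665
Standard deviation = √73.7665 = 8.5887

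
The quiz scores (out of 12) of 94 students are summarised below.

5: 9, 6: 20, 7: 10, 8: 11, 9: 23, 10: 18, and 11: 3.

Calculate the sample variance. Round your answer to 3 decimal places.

3.141

Values: 5, 6, 7, 8, 9, 10, 11
n = 94, Σfx = 743, mean = 7.9043
Σfx² = 6165
Σf(x − x̄)² = Σfx² − (Σfx)²/n = 6165 − 743²/94 = 292.1383
Sample variance = 292.1383 / 93 = 3.1413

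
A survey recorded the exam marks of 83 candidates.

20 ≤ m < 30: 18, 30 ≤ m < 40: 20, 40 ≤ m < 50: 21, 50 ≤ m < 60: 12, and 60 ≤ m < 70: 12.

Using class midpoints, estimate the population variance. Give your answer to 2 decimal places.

Midpoints: 25, 35, 45, 55, 65
n = 83, Σfm = 3535, mean = 42.5904
Σfm² = 165275
Σf(m − x̄)² = Σfm² − (Σfm)²/n = 165275 − 3535²/83 = 14718.0723
Population variance = 14718.0723 / 83 = 177.3262

177.33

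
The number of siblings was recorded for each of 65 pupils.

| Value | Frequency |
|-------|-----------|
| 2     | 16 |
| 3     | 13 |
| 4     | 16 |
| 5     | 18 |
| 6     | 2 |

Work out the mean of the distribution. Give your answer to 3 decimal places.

3.646

Values: 2, 3, 4, 5, 6
Σfx = 16×2 + 13×3 + 16×4 + 18×5 + 2×6 = 237
n = Σf = 65
Mean = 237 / 65 = 3.6462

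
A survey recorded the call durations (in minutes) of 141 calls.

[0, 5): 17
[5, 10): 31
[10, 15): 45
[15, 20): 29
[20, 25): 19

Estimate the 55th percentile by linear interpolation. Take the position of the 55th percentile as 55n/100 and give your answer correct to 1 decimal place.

13.3

Cumulative frequencies: 17, 48, 93, 122, 141
n = 141; position = 55n/100 = 77.55.
This falls in the class [10, 15): L = 10, F = 48, f = 45, h = 5.
55th percentile ≈ 10 + ((77.55 − 48) / 45) × 5 = 13.2833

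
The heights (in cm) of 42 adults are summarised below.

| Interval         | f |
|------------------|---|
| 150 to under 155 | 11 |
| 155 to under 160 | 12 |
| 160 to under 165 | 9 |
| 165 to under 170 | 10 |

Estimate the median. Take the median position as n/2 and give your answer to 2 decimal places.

Cumulative frequencies: 11, 23, 32, 42
n = 42; position = n/2 = 21.
This falls in the class 155 to under 160: L = 155, F = 11, f = 12, h = 5.
Median ≈ 155 + ((21 − 11) / 12) × 5 = 159.1667

159.17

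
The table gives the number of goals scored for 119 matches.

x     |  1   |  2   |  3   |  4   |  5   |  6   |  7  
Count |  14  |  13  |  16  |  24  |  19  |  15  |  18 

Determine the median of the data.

Cumulative frequencies: 14, 27, 43, 67, 86, 101, 119
n = 119, so the median is the value in position (n+1)/2 = 60.
Position 60 falls at value 4.

4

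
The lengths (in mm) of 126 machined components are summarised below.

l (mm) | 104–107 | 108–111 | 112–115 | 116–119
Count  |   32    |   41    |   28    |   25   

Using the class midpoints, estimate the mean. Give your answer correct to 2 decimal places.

Midpoints: 105.5, 109.5, 113.5, 117.5
Σfm = 32×105.5 + 41×109.5 + 28×113.5 + 25×117.5 = 13981
n = Σf = 126
Mean = 13981 / 126 = 110.9603

110.96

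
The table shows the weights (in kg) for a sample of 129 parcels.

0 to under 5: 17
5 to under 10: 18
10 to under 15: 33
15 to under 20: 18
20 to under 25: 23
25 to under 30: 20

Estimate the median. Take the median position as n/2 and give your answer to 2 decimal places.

14.47

Cumulative frequencies: 17, 35, 68, 86, 109, 129
n = 129; position = n/2 = 64.5.
This falls in the class 10 to under 15: L = 10, F = 35, f = 33, h = 5.
Median ≈ 10 + ((64.5 − 35) / 33) × 5 = 14.4697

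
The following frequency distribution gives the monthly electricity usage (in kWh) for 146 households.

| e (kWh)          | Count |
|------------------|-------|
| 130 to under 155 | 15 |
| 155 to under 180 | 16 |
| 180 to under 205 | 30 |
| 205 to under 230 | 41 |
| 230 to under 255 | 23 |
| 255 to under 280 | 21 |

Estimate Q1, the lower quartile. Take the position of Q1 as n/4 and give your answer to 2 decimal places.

Cumulative frequencies: 15, 31, 61, 102, 125, 146
n = 146; position = n/4 = 36.5.
This falls in the class 180 to under 205: L = 180, F = 31, f = 30, h = 25.
Lower quartile ≈ 180 + ((36.5 − 31) / 30) × 25 = 184.5833

184.58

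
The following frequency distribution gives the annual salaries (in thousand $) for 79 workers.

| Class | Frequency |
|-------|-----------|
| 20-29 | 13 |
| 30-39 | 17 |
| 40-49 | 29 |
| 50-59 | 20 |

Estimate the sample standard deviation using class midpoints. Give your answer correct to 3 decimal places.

10.272

Midpoints: 24.5, 34.5, 44.5, 54.5
n = 79, Σfm = 3285.5, mean = 41.5886
Σfm² = 144869.75
Σf(m − x̄)² = Σfm² − (Σfm)²/n = 144869.75 − 3285.5²/79 = 8230.3797
Sample variance = 8230.3797 / 78 = 105.5177
Standard deviation = √105.5177 = 10.2722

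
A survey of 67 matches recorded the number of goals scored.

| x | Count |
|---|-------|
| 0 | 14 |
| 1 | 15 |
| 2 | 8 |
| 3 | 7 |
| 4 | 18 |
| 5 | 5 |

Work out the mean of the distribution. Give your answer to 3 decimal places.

Values: 0, 1, 2, 3, 4, 5
Σfx = 14×0 + 15×1 + 8×2 + 7×3 + 18×4 + 5×5 = 149
n = Σf = 67
Mean = 149 / 67 = 2.2239

2.224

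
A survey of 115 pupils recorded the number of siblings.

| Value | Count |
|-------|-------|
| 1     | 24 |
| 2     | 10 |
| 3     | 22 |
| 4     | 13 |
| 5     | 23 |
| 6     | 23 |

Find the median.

4

Cumulative frequencies: 24, 34, 56, 69, 92, 115
n = 115, so the median is the value in position (n+1)/2 = 58.
Position 58 falls at value 4.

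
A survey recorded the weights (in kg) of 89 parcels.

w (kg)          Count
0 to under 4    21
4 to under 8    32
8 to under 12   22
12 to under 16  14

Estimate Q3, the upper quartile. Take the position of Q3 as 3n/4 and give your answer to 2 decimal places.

10.50

Cumulative frequencies: 21, 53, 75, 89
n = 89; position = 3n/4 = 66.75.
This falls in the class 8 to under 12: L = 8, F = 53, f = 22, h = 4.
Upper quartile ≈ 8 + ((66.75 − 53) / 22) × 4 = 10.5000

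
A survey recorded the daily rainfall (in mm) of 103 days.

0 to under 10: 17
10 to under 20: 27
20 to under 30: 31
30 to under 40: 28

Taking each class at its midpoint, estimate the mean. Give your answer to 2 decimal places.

21.80

Midpoints: 5, 15, 25, 35
Σfm = 17×5 + 27×15 + 31×25 + 28×35 = 2245
n = Σf = 103
Mean = 2245 / 103 = 21.7961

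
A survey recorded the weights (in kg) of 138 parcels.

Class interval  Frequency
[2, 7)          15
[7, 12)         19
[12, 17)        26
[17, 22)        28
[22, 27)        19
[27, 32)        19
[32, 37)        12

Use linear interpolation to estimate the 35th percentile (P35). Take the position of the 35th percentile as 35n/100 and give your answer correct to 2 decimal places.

14.75

Cumulative frequencies: 15, 34, 60, 88, 107, 126, 138
n = 138; position = 35n/100 = 48.3.
This falls in the class [12, 17): L = 12, F = 34, f = 26, h = 5.
35th percentile ≈ 12 + ((48.3 − 34) / 26) × 5 = 14.7500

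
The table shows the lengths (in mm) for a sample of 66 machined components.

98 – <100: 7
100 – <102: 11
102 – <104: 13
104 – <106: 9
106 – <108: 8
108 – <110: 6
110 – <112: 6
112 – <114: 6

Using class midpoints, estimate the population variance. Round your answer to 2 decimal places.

Midpoints: 99, 101, 103, 105, 107, 109, 111, 113
n = 66, Σfm = 6942, mean = 105.1818
Σfm² = 731378
Σf(m − x̄)² = Σfm² − (Σfm)²/n = 731378 − 6942²/66 = 1205.8182
Population variance = 1205.8182 / 66 = 18.2700

18.27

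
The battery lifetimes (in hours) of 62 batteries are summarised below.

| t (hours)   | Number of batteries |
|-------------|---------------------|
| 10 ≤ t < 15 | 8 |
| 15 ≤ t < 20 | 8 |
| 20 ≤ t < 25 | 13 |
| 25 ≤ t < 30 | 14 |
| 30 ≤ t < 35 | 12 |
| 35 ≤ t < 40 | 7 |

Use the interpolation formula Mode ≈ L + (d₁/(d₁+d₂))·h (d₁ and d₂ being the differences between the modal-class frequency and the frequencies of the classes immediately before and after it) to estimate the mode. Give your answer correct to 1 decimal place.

26.7

Modal class: 25 ≤ t < 30 (highest frequency 14).
d₁ = 14 − 13 = 1, d₂ = 14 − 12 = 2
Mode ≈ 25 + (1/(1+2)) × 5 = 25 + 1.6667 = 26.6667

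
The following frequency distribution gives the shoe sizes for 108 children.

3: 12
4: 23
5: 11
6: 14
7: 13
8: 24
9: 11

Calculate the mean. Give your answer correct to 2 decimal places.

6.01

Values: 3, 4, 5, 6, 7, 8, 9
Σfx = 12×3 + 23×4 + 11×5 + 14×6 + 13×7 + 24×8 + 11×9 = 649
n = Σf = 108
Mean = 649 / 108 = 6.0093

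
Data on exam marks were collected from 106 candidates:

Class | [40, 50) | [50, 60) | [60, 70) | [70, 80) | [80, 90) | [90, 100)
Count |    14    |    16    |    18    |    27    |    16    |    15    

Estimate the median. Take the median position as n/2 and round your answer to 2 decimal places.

Cumulative frequencies: 14, 30, 48, 75, 91, 106
n = 106; position = n/2 = 53.
This falls in the class [70, 80): L = 70, F = 48, f = 27, h = 10.
Median ≈ 70 + ((53 − 48) / 27) × 10 = 71.8519

71.85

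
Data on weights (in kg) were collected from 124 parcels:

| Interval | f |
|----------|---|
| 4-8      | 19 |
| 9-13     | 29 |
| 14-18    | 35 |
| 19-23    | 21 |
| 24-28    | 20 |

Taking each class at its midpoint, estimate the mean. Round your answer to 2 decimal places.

15.76

Midpoints: 6, 11, 16, 21, 26
Σfm = 19×6 + 29×11 + 35×16 + 21×21 + 20×26 = 1954
n = Σf = 124
Mean = 1954 / 124 = 15.7581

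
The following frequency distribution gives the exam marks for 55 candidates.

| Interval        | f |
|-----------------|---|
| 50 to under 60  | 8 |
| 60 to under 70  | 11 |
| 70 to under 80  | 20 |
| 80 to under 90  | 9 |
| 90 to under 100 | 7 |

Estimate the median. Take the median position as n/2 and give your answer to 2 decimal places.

Cumulative frequencies: 8, 19, 39, 48, 55
n = 55; position = n/2 = 27.5.
This falls in the class 70 to under 80: L = 70, F = 19, f = 20, h = 10.
Median ≈ 70 + ((27.5 − 19) / 20) × 10 = 74.2500

74.25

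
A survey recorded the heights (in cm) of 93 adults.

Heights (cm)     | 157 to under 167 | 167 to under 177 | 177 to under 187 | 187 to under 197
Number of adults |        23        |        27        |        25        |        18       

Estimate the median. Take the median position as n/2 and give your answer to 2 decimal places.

175.70

Cumulative frequencies: 23, 50, 75, 93
n = 93; position = n/2 = 46.5.
This falls in the class 167 to under 177: L = 167, F = 23, f = 27, h = 10.
Median ≈ 167 + ((46.5 − 23) / 27) × 10 = 175.7037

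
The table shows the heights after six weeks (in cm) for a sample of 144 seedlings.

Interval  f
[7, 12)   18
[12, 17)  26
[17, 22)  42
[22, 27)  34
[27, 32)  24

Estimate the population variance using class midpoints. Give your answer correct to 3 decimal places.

39.101

Midpoints: 9.5, 14.5, 19.5, 24.5, 29.5
n = 144, Σfm = 2908, mean = 20.1944
Σfm² = 64356
Σf(m − x̄)² = Σfm² − (Σfm)²/n = 64356 − 2908²/144 = 5630.5556
Population variance = 5630.5556 / 144 = 39.1011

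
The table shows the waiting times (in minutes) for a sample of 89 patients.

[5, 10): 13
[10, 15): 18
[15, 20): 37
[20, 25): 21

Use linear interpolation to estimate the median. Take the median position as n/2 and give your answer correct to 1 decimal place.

16.8

Cumulative frequencies: 13, 31, 68, 89
n = 89; position = n/2 = 44.5.
This falls in the class [15, 20): L = 15, F = 31, f = 37, h = 5.
Median ≈ 15 + ((44.5 − 31) / 37) × 5 = 16.8243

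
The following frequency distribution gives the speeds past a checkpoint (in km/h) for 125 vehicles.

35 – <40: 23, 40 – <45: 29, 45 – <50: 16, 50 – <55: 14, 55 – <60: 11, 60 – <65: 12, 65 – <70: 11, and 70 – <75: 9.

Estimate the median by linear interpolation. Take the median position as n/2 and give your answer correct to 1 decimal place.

48.3

Cumulative frequencies: 23, 52, 68, 82, 93, 105, 116, 125
n = 125; position = n/2 = 62.5.
This falls in the class 45 – <50: L = 45, F = 52, f = 16, h = 5.
Median ≈ 45 + ((62.5 − 52) / 16) × 5 = 48.2812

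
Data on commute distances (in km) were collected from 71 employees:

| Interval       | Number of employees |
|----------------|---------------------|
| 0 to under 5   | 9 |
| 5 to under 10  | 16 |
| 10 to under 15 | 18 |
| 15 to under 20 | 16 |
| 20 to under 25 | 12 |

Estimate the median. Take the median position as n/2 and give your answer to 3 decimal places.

Cumulative frequencies: 9, 25, 43, 59, 71
n = 71; position = n/2 = 35.5.
This falls in the class 10 to under 15: L = 10, F = 25, f = 18, h = 5.
Median ≈ 10 + ((35.5 − 25) / 18) × 5 = 12.9167

12.917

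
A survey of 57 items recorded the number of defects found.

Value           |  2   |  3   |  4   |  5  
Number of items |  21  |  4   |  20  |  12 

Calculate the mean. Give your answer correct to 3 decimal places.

Values: 2, 3, 4, 5
Σfx = 21×2 + 4×3 + 20×4 + 12×5 = 194
n = Σf = 57
Mean = 194 / 57 = 3.4035

3.404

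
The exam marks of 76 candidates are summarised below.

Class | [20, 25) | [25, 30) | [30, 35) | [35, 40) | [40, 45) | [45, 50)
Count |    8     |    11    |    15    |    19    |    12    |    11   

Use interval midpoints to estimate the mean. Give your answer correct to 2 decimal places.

Midpoints: 22.5, 27.5, 32.5, 37.5, 42.5, 47.5
Σfm = 8×22.5 + 11×27.5 + 15×32.5 + 19×37.5 + 12×42.5 + 11×47.5 = 2715
n = Σf = 76
Mean = 2715 / 76 = 35.7237

35.72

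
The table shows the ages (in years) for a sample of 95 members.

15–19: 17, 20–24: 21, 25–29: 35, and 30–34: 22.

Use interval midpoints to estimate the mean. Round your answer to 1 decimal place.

Midpoints: 17, 22, 27, 32
Σfm = 17×17 + 21×22 + 35×27 + 22×32 = 2400
n = Σf = 95
Mean = 2400 / 95 = 25.2632

25.3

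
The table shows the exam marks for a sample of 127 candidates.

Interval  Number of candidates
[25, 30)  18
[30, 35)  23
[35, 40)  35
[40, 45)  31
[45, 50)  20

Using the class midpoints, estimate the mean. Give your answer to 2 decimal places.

Midpoints: 27.5, 32.5, 37.5, 42.5, 47.5
Σfm = 18×27.5 + 23×32.5 + 35×37.5 + 31×42.5 + 20×47.5 = 4822.5
n = Σf = 127
Mean = 4822.5 / 127 = 37.9724

37.97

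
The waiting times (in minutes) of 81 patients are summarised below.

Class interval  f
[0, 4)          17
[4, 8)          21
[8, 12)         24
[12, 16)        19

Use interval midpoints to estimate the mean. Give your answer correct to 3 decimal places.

8.222

Midpoints: 2, 6, 10, 14
Σfm = 17×2 + 21×6 + 24×10 + 19×14 = 666
n = Σf = 81
Mean = 666 / 81 = 8.2222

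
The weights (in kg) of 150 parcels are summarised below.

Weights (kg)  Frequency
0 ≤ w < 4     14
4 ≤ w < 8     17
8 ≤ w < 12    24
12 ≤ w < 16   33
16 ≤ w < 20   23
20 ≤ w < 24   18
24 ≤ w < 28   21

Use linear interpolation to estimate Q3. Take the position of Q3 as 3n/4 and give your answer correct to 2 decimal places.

Cumulative frequencies: 14, 31, 55, 88, 111, 129, 150
n = 150; position = 3n/4 = 112.5.
This falls in the class 20 ≤ w < 24: L = 20, F = 111, f = 18, h = 4.
Upper quartile ≈ 20 + ((112.5 − 111) / 18) × 4 = 20.3333

20.33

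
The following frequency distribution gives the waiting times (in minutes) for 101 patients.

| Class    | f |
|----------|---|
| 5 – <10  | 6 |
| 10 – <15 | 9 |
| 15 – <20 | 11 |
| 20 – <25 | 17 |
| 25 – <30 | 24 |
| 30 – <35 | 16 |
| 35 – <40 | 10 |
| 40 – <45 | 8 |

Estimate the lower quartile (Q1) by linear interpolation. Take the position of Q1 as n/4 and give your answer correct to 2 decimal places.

Cumulative frequencies: 6, 15, 26, 43, 67, 83, 93, 101
n = 101; position = n/4 = 25.25.
This falls in the class 15 – <20: L = 15, F = 15, f = 11, h = 5.
Lower quartile ≈ 15 + ((25.25 − 15) / 11) × 5 = 19.6591

19.66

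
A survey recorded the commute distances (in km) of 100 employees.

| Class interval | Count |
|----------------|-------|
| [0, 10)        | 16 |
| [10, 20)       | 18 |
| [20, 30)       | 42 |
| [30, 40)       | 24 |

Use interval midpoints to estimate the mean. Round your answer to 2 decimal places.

Midpoints: 5, 15, 25, 35
Σfm = 16×5 + 18×15 + 42×25 + 24×35 = 2240
n = Σf = 100
Mean = 2240 / 100 = 22.4000

22.40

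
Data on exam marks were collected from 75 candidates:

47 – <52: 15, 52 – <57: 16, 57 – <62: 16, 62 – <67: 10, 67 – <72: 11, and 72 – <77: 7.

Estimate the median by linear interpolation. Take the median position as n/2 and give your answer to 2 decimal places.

Cumulative frequencies: 15, 31, 47, 57, 68, 75
n = 75; position = n/2 = 37.5.
This falls in the class 57 – <62: L = 57, F = 31, f = 16, h = 5.
Median ≈ 57 + ((37.5 − 31) / 16) × 5 = 59.0312

59.03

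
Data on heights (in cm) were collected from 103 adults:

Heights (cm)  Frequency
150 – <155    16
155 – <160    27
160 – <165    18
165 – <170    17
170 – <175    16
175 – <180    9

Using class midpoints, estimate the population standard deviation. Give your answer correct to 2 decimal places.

Midpoints: 152.5, 157.5, 162.5, 167.5, 172.5, 177.5
n = 103, Σfm = 16822.5, mean = 163.3252
Σfm² = 2753793.75
Σf(m − x̄)² = Σfm² − (Σfm)²/n = 2753793.75 − 16822.5²/103 = 6254.8544
Population variance = 6254.8544 / 103 = 60.7267
Standard deviation = √60.7267 = 7.7927

7.79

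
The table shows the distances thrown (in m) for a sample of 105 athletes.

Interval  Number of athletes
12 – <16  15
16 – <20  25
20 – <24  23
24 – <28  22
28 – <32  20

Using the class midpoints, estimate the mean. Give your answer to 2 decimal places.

22.27

Midpoints: 14, 18, 22, 26, 30
Σfm = 15×14 + 25×18 + 23×22 + 22×26 + 20×30 = 2338
n = Σf = 105
Mean = 2338 / 105 = 22.2667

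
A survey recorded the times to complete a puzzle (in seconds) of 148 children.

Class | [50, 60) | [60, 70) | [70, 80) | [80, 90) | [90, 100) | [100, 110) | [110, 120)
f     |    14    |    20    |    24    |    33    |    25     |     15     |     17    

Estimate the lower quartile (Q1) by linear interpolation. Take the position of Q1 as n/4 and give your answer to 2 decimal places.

71.25

Cumulative frequencies: 14, 34, 58, 91, 116, 131, 148
n = 148; position = n/4 = 37.
This falls in the class [70, 80): L = 70, F = 34, f = 24, h = 10.
Lower quartile ≈ 70 + ((37 − 34) / 24) × 10 = 71.2500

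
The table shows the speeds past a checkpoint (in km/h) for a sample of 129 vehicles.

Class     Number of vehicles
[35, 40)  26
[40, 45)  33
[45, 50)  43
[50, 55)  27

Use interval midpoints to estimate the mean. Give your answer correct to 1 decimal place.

45.3

Midpoints: 37.5, 42.5, 47.5, 52.5
Σfm = 26×37.5 + 33×42.5 + 43×47.5 + 27×52.5 = 5837.5
n = Σf = 129
Mean = 5837.5 / 129 = 45.2519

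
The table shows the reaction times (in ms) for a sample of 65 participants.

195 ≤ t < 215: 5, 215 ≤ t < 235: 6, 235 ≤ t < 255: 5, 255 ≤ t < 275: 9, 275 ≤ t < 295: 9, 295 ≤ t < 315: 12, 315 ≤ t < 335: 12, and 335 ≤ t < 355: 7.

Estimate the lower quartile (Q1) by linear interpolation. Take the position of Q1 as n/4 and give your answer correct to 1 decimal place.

255.6

Cumulative frequencies: 5, 11, 16, 25, 34, 46, 58, 65
n = 65; position = n/4 = 16.25.
This falls in the class 255 ≤ t < 275: L = 255, F = 16, f = 9, h = 20.
Lower quartile ≈ 255 + ((16.25 − 16) / 9) × 20 = 255.5556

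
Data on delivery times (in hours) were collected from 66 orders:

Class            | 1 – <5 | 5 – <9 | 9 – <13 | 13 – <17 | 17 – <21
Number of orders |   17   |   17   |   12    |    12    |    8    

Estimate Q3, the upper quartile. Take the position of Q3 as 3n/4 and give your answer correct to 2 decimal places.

14.17

Cumulative frequencies: 17, 34, 46, 58, 66
n = 66; position = 3n/4 = 49.5.
This falls in the class 13 – <17: L = 13, F = 46, f = 12, h = 4.
Upper quartile ≈ 13 + ((49.5 − 46) / 12) × 4 = 14.1667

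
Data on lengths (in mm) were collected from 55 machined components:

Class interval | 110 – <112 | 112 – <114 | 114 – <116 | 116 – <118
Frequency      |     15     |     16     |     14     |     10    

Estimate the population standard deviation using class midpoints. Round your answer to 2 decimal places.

Midpoints: 111, 113, 115, 117
n = 55, Σfm = 6253, mean = 113.6909
Σfm² = 711159
Σf(m − x̄)² = Σfm² − (Σfm)²/n = 711159 − 6253²/55 = 249.7455
Population variance = 249.7455 / 55 = 4.5408
Standard deviation = √4.5408 = 2.1309

2.13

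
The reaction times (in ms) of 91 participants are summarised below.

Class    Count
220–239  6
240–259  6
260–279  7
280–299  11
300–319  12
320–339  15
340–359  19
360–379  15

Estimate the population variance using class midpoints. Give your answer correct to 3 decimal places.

Midpoints: 229.5, 249.5, 269.5, 289.5, 309.5, 329.5, 349.5, 369.5
n = 91, Σfm = 28784.5, mean = 316.3132
Σfm² = 9266692.75
Σf(m − x̄)² = Σfm² − (Σfm)²/n = 9266692.75 − 28784.5²/91 = 161775.8242
Population variance = 161775.8242 / 91 = 1777.7563

1777.756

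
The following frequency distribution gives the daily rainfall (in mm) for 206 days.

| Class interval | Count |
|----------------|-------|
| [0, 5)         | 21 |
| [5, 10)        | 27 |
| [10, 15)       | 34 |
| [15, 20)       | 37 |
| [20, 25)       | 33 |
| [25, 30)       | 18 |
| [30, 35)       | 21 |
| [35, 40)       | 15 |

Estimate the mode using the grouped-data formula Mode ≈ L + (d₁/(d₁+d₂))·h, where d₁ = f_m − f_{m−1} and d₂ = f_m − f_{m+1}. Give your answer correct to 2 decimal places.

Modal class: [15, 20) (highest frequency 37).
d₁ = 37 − 34 = 3, d₂ = 37 − 33 = 4
Mode ≈ 15 + (3/(3+4)) × 5 = 15 + 2.1429 = 17.1429

17.14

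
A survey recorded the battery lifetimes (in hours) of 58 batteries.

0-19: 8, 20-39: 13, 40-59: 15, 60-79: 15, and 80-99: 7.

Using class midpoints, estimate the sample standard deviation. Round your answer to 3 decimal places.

Midpoints: 9.5, 29.5, 49.5, 69.5, 89.5
n = 58, Σfm = 2871, mean = 49.5000
Σfm² = 177314.5
Σf(m − x̄)² = Σfm² − (Σfm)²/n = 177314.5 − 2871²/58 = 35200.0000
Sample variance = 35200.0000 / 57 = 617.5439
Standard deviation = √617.5439 = 24.8504

24.850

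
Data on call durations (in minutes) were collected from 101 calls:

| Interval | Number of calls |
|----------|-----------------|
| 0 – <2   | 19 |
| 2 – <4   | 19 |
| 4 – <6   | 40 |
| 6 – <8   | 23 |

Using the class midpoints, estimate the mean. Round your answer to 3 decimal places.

Midpoints: 1, 3, 5, 7
Σfm = 19×1 + 19×3 + 40×5 + 23×7 = 437
n = Σf = 101
Mean = 437 / 101 = 4.3267

4.327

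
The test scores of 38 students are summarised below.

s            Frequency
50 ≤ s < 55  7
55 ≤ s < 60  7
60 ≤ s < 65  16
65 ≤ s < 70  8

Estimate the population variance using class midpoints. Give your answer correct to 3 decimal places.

Midpoints: 52.5, 57.5, 62.5, 67.5
n = 38, Σfm = 2310, mean = 60.7895
Σfm² = 141387.5
Σf(m − x̄)² = Σfm² − (Σfm)²/n = 141387.5 − 2310²/38 = 963.8158
Population variance = 963.8158 / 38 = 25.3636

25.364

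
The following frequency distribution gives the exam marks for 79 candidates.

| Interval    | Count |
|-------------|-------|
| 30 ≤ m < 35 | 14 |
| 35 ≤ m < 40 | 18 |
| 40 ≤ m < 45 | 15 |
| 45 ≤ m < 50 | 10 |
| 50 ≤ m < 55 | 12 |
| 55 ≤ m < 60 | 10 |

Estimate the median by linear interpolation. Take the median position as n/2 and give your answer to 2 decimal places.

42.50

Cumulative frequencies: 14, 32, 47, 57, 69, 79
n = 79; position = n/2 = 39.5.
This falls in the class 40 ≤ m < 45: L = 40, F = 32, f = 15, h = 5.
Median ≈ 40 + ((39.5 − 32) / 15) × 5 = 42.5000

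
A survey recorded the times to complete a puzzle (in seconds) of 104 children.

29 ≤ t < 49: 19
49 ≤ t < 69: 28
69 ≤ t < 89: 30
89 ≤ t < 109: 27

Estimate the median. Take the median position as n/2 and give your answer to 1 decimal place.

Cumulative frequencies: 19, 47, 77, 104
n = 104; position = n/2 = 52.
This falls in the class 69 ≤ t < 89: L = 69, F = 47, f = 30, h = 20.
Median ≈ 69 + ((52 − 47) / 30) × 20 = 72.3333

72.3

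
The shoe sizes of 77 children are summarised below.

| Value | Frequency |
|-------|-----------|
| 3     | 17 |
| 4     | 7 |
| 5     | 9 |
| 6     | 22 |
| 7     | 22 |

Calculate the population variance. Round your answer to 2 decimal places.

2.30

Values: 3, 4, 5, 6, 7
n = 77, Σfx = 410, mean = 5.3247
Σfx² = 2360
Σf(x − x̄)² = Σfx² − (Σfx)²/n = 2360 − 410²/77 = 176.8831
Population variance = 176.8831 / 77 = 2.2972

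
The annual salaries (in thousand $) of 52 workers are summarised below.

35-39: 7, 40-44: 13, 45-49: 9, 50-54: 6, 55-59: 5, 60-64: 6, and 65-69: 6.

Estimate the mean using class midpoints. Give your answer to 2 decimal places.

Midpoints: 37, 42, 47, 52, 57, 62, 67
Σfm = 7×37 + 13×42 + 9×47 + 6×52 + 5×57 + 6×62 + 6×67 = 2599
n = Σf = 52
Mean = 2599 / 52 = 49.9808

49.98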